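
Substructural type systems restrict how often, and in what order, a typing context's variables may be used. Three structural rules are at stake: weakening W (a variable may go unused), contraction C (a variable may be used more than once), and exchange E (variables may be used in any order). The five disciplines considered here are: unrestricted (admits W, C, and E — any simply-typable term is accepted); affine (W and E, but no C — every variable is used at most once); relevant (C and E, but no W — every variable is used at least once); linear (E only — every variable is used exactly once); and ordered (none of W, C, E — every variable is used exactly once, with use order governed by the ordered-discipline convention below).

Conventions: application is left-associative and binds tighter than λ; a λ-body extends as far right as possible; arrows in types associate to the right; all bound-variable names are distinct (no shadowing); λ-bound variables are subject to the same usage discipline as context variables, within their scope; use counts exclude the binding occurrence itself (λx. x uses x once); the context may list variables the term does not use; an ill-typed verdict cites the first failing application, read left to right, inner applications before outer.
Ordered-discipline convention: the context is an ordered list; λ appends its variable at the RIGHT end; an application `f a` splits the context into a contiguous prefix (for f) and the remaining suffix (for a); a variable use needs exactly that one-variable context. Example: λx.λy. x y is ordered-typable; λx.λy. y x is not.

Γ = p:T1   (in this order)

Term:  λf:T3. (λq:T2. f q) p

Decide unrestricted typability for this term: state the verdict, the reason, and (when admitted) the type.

no — a type mismatch blocks all five
counts: p: 1×, f [bound]: 1×, q [bound]: 1×
left-to-right use order: f, q, p
typing: ill-typed: non-arrow in function slot: T3
summary: ordered ✗; linear ✗; affine ✗; relevant ✗; unrestricted ✗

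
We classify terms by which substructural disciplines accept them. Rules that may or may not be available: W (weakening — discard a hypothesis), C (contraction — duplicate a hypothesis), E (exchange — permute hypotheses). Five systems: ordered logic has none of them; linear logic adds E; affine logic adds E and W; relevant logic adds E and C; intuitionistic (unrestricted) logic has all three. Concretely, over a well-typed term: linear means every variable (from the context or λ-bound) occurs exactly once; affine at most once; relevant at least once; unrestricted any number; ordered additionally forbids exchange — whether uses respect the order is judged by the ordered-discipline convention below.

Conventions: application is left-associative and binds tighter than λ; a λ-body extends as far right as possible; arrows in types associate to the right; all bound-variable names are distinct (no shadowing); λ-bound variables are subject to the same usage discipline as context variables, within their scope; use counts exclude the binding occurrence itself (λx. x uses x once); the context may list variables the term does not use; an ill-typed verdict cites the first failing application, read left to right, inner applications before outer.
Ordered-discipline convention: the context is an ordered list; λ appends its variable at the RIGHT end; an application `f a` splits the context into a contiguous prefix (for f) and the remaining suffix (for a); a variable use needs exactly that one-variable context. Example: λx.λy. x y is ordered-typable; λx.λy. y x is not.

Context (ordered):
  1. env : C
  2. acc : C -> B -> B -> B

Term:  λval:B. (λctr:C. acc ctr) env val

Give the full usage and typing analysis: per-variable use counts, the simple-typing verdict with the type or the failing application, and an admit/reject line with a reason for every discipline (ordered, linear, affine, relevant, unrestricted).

counts: env: 1; acc: 1; val (bound): 1; ctr (bound): 1
use order (left to right): acc, ctr, env, val
typing: ✓ — B -> B -> B
ordered: ✗ — needs exchange: uses follow acc, ctr, env, val
linear: ✓ — exactly-once usage across env, acc, val, ctr
affine: ✓ — none of env, acc, val, ctr used more than once
relevant: ✓ — none of env, acc, val, ctr goes unused
unrestricted: ✓ — type-checks (B -> B -> B) and nothing is barred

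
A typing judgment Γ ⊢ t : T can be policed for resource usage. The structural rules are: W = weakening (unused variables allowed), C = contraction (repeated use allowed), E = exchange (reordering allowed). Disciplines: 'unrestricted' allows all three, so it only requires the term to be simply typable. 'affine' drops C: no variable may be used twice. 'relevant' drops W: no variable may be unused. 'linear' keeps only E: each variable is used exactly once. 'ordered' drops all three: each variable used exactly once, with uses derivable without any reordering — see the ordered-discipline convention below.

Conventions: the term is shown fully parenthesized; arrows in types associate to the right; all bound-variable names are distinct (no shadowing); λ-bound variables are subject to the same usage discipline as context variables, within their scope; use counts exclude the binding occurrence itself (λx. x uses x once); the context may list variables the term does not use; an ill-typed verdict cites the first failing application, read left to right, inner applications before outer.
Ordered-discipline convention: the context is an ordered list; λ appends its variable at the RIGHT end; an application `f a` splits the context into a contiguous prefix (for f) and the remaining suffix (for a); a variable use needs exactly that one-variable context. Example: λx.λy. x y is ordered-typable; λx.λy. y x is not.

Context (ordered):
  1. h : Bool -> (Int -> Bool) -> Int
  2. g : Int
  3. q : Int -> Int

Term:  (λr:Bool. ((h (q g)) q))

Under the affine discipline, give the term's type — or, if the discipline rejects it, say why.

not well-typed under affine — not simply typable
counts: h ×1, g ×1, q ×2, r (λ-bound) ×0
use order (left to right): h, q, g, q
typing: ill-typed: an argument Int mismatches the expected Bool
all disciplines: ordered ✗ | linear ✗ | affine ✗ | relevant ✗ | unrestricted ✗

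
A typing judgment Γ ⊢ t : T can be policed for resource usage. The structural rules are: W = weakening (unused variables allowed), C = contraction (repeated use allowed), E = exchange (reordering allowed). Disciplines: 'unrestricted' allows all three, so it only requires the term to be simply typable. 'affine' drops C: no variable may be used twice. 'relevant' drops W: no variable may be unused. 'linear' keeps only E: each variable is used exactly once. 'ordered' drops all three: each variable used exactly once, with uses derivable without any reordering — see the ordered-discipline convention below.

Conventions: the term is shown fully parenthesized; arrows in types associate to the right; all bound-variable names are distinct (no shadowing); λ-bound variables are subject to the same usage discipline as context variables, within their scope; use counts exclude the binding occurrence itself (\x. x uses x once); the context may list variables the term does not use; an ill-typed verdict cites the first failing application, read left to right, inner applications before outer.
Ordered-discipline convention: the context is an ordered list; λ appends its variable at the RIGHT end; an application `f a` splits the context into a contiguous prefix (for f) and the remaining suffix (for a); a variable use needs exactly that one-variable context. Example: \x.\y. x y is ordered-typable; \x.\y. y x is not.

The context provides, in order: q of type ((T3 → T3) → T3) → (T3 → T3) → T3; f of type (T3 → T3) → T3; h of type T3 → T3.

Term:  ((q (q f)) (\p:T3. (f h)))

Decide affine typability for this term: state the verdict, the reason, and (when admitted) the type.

no — repeated use of q ×2, f ×2
variable uses: q: 2×; f: 2×; h: 1×; p (λ-bound): 0×
use order (left to right): q, q, f, f, h
typing: the term checks, with type T3
across the five disciplines: ordered ✗, linear ✗, affine ✗, relevant ✗, unrestricted ✓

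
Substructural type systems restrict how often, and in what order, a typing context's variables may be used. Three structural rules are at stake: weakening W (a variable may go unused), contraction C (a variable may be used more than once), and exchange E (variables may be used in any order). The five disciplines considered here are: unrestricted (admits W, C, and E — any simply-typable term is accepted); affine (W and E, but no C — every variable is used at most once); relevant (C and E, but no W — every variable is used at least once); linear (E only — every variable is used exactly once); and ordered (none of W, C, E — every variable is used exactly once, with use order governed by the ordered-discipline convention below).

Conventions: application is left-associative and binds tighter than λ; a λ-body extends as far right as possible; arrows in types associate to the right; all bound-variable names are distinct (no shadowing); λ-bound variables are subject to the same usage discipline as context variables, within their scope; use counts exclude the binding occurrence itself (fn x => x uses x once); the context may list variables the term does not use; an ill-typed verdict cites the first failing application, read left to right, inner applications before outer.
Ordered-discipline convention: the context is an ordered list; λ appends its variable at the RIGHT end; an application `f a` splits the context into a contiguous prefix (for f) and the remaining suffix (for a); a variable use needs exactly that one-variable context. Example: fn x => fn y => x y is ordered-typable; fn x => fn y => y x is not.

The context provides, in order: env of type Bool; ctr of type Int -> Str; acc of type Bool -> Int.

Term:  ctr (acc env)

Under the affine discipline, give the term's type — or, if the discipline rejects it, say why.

term : Str
use counts: env: 1×, ctr: 1×, acc: 1×
uses in reading order: ctr, acc, env
typing: well-typed — term : Str
per-discipline verdicts: ordered ✗, linear ✓, affine ✓, relevant ✓, unrestricted ✓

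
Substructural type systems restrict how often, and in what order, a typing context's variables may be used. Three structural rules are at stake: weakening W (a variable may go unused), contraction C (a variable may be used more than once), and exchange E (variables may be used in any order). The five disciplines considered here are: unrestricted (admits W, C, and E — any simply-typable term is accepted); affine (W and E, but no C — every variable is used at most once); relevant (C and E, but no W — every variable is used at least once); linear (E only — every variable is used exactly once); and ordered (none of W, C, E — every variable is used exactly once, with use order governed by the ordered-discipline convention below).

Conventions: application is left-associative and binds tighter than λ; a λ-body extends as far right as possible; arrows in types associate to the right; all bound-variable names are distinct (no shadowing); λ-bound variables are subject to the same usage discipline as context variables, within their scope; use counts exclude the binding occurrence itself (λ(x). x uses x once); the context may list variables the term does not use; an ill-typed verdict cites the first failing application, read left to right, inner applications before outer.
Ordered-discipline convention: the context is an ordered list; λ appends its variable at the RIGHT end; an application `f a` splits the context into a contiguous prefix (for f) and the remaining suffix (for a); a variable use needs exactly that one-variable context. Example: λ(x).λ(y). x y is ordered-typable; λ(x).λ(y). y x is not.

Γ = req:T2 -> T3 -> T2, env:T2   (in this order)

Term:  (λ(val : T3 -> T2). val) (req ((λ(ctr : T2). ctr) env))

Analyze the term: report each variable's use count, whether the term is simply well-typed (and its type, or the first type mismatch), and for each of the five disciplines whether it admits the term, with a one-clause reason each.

variable uses: req=1; env=1; val [bound]=1; ctr [bound]=1
use order (left to right): val, req, ctr, env
typing: ✓ — T3 -> T2
ordered ✓ (one use each (req, env, val, ctr); ordered split holds)
linear ✓ (each of req, env, val, ctr used exactly once)
affine ✓ (none of req, env, val, ctr used more than once)
relevant ✓ (none of req, env, val, ctr goes unused)
unrestricted ✓ (type-checks (T3 -> T2) and nothing is barred)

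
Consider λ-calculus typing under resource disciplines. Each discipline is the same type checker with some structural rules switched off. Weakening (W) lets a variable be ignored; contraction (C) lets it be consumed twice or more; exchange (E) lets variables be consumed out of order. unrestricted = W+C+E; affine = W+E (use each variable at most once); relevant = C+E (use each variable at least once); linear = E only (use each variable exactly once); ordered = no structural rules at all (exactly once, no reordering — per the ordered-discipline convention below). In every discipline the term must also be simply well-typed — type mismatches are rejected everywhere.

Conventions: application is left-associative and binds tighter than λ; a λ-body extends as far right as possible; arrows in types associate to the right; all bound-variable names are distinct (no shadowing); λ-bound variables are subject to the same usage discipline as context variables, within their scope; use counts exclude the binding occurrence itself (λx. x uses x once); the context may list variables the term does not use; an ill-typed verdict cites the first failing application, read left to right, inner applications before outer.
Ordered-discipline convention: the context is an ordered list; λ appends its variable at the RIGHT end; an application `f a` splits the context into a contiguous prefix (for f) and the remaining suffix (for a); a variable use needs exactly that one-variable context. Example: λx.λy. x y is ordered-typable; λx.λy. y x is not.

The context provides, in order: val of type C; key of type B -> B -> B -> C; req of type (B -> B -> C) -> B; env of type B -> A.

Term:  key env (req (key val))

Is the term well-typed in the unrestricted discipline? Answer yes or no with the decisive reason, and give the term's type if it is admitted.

no — the type mismatch rejects it
counts: val: 1×; key: 2×; req: 1×; env: 1×
order of uses: key, env, req, key, val
typing: ill-typed: a function awaiting B gets B -> A
across the five disciplines: ordered ✗, linear ✗, affine ✗, relevant ✗, unrestricted ✗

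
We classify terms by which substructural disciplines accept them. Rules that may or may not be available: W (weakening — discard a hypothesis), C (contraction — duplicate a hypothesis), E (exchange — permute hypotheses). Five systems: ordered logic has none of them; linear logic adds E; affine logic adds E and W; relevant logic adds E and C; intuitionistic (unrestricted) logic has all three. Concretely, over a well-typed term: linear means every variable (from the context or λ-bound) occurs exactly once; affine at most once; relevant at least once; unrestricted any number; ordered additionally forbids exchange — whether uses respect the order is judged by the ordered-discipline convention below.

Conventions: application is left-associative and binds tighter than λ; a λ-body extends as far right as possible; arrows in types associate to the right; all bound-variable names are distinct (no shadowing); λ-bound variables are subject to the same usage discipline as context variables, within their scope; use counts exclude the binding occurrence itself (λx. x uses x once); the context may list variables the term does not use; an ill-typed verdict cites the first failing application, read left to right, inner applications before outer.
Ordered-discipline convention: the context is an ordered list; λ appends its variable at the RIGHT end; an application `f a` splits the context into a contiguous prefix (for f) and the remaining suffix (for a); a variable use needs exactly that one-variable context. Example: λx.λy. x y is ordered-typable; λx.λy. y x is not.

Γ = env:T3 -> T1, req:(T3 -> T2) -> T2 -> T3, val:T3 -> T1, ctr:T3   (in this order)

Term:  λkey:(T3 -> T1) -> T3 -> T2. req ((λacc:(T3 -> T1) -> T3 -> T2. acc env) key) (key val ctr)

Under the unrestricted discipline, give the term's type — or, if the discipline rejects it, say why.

term : ((T3 -> T1) -> T3 -> T2) -> T3
counts: env: 1×; req: 1×; val: 1×; ctr: 1×; key (λ-bound): 2×; acc (λ-bound): 1×
use order (left to right): req, acc, env, key, key, val, ctr
typing: the term checks, with type ((T3 -> T1) -> T3 -> T2) -> T3
summary: ordered ✗ · linear ✗ · affine ✗ · relevant ✓ · unrestricted ✓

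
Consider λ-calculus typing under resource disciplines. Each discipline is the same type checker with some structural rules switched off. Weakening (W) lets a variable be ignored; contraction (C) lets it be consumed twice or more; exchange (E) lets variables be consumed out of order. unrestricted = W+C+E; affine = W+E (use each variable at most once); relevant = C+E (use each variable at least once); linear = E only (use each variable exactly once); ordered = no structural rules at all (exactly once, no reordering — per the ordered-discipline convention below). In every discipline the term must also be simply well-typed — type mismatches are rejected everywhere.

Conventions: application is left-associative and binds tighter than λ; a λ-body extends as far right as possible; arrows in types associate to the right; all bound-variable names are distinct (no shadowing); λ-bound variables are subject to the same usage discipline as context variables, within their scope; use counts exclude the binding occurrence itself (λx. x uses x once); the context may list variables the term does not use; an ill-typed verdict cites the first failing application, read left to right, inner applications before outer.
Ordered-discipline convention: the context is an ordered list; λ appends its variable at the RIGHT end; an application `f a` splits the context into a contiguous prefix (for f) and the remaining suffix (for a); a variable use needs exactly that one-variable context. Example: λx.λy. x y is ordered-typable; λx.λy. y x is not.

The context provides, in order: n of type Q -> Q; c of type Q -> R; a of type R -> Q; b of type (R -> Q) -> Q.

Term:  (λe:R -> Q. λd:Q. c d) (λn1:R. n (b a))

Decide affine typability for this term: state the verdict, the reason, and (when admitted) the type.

yes — no duplicate uses among n, c, a, b, e, d, n1; term : Q -> R
use counts: n: 1; c: 1; a: 1; b: 1; e [bound]: 0; d [bound]: 1; n1 [bound]: 0
uses in reading order: c, d, n, b, a
typing: well-typed at Q -> R
summary: ordered ✗ | linear ✗ | affine ✓ | relevant ✗ | unrestricted ✓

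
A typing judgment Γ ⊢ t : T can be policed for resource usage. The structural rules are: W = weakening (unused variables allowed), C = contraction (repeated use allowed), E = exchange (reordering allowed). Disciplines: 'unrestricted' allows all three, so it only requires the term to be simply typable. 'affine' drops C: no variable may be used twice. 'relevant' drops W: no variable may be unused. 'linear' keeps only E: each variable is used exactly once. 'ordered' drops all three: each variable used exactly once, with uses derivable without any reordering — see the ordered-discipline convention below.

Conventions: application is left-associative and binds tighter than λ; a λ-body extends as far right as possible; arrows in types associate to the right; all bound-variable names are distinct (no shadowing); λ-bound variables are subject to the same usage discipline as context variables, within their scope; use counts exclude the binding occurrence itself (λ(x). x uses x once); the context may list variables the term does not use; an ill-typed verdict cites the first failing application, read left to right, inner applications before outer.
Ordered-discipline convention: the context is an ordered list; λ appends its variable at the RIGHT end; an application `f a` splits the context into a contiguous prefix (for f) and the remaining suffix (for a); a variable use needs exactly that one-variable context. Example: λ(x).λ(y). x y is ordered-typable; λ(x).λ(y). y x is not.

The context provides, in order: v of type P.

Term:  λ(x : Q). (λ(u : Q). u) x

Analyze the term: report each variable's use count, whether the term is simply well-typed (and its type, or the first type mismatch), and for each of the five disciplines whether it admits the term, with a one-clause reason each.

use counts: v ×0, x (λ-bound) ×1, u (λ-bound) ×1
left-to-right use order: u, x
typing: ✓ — Q → Q
ordered: ✗, v never used (weakening)
linear: ✗, v never used (weakening)
affine: ✓, none of v, x, u used more than once
relevant: ✗, v never used (weakening)
unrestricted: ✓, type-checks (Q → Q) and nothing is barred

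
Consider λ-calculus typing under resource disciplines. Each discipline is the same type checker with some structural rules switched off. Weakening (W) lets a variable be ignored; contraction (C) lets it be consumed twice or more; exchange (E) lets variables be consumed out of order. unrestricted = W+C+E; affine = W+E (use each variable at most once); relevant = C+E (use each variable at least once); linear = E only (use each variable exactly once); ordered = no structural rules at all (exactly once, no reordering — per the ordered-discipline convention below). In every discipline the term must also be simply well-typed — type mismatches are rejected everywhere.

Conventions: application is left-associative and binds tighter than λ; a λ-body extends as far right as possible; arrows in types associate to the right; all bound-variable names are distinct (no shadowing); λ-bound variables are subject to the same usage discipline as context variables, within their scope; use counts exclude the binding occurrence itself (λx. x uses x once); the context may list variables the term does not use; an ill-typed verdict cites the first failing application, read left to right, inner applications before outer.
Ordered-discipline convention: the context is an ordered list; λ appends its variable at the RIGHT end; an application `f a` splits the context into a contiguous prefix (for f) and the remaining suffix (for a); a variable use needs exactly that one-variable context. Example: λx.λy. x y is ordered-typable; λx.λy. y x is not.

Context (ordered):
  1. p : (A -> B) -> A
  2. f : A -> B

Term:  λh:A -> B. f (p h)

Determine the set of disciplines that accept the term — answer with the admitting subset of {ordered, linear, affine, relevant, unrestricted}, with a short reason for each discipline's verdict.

accepted by: linear, affine, relevant, unrestricted
use counts: p ×1; f ×1; h (bound) ×1
left-to-right use order: f, p, h
typing: ✓ — (A -> B) -> B
ordered: ✗, use order f, p, h needs exchange
linear: ✓, p, f, h: one use apiece
affine: ✓, no duplicate uses among p, f, h
relevant: ✓, at least one use each (p, f, h)
unrestricted: ✓, type-checks ((A -> B) -> B) and nothing is barred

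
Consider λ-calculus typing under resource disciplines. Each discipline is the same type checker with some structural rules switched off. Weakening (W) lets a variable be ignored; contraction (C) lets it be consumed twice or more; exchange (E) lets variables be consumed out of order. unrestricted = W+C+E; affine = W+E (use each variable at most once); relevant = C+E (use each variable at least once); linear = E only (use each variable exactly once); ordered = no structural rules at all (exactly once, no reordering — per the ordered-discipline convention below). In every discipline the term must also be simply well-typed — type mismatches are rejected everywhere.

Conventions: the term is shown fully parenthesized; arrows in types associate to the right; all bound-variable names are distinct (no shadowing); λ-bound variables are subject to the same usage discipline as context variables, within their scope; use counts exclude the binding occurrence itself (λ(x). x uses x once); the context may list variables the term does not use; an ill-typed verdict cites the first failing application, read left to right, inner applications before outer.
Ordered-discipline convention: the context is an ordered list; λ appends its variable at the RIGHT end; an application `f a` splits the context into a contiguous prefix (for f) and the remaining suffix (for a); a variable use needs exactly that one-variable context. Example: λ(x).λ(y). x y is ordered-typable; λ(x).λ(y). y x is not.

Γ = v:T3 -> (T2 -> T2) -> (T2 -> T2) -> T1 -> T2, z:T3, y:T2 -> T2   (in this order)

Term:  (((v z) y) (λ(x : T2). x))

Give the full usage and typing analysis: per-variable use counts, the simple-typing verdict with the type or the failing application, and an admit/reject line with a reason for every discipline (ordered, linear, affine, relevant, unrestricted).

use counts: v ×1; z ×1; y ×1; x (bound) ×1
use order (left to right): v, z, y, x
typing: ✓ — T1 -> T2
ordered: ✓ — v, z, y, x once each; derivable with no W/C/E
linear: ✓ — v, z, y, x: one use apiece
affine: ✓ — none of v, z, y, x used more than once
relevant: ✓ — none of v, z, y, x goes unused
unrestricted: ✓ — typability at T1 -> T2 is all that's needed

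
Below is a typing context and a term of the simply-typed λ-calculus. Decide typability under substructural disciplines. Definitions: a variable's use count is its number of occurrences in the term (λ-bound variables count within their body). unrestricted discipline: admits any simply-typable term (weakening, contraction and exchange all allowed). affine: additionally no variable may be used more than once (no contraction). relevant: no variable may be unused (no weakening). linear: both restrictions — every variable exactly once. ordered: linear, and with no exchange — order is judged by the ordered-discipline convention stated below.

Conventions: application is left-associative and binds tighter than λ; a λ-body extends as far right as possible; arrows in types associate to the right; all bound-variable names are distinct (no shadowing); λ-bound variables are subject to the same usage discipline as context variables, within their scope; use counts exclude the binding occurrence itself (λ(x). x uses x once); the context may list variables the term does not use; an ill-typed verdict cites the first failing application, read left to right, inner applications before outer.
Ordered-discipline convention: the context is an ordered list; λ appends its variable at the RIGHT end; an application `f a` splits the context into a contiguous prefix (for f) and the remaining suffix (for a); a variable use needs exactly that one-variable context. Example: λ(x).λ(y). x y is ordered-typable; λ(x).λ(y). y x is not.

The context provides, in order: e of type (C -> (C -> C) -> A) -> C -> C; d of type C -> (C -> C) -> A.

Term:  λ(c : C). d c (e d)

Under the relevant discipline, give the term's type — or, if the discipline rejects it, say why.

term : C -> A
use counts: e ×1; d ×2; c (bound) ×1
left-to-right use order: d, c, e, d
typing: well-typed — term : C -> A
summary: ordered ✗, linear ✗, affine ✗, relevant ✓, unrestricted ✓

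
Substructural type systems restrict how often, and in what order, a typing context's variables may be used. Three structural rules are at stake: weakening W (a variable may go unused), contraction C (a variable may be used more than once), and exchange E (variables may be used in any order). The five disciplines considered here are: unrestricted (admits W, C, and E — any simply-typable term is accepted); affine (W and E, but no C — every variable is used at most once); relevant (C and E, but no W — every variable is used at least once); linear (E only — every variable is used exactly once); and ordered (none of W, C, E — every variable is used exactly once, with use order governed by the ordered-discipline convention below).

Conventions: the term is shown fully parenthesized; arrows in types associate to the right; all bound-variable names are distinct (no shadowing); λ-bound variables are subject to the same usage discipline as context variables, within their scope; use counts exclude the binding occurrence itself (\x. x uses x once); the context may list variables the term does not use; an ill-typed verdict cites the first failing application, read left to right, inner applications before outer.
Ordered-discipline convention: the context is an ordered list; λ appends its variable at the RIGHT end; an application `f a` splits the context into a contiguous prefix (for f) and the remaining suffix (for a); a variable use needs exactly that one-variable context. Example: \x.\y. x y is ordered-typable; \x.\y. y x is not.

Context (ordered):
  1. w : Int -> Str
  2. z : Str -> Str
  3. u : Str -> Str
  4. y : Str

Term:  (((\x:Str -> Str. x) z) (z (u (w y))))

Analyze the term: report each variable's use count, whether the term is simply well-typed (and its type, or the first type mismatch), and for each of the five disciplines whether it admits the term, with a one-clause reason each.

usage: w ×1; z ×2; u ×1; y ×1; x (bound) ×1
left-to-right use order: x, z, z, u, w, y
typing: ill-typed: argument of type Str where Int is required
ordered ✗ (the type mismatch rejects it)
linear ✗ (not simply typable)
affine ✗ (fails simple typing)
relevant ✗ (a type mismatch blocks all five)
unrestricted ✗ (the type mismatch rejects it)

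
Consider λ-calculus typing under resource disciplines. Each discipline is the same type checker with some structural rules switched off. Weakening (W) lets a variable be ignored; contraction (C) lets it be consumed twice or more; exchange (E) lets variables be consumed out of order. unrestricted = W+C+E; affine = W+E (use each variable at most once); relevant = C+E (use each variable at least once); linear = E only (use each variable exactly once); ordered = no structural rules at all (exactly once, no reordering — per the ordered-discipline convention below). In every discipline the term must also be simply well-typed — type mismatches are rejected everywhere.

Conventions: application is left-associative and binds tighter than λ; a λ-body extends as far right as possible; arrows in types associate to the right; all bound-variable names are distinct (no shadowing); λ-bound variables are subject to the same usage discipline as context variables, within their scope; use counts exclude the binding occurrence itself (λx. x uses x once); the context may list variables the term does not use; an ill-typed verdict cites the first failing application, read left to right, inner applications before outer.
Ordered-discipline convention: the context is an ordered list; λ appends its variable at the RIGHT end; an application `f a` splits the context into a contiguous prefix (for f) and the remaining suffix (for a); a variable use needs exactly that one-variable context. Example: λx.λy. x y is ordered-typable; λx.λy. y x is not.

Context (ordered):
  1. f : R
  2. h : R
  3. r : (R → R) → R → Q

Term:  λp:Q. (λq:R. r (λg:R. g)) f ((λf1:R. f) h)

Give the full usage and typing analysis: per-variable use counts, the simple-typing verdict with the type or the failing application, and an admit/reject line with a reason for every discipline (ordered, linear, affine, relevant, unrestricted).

variable uses: f: 2×; h: 1×; r: 1×; p (bound): 0×; q (bound): 0×; g (bound): 1×; f1 (bound): 0×
left-to-right use order: r, g, f, f, h
typing: well-typed at Q → Q
ordered: ✗, needs contraction — f ×2; p, q, f1 left unused
linear: ✗, needs contraction — f ×2; p, q, f1 left unused
affine: ✗, needs contraction — f ×2
relevant: ✗, p, q, f1 left unused
unrestricted: ✓, simply typable at Q → Q; W, C, E all held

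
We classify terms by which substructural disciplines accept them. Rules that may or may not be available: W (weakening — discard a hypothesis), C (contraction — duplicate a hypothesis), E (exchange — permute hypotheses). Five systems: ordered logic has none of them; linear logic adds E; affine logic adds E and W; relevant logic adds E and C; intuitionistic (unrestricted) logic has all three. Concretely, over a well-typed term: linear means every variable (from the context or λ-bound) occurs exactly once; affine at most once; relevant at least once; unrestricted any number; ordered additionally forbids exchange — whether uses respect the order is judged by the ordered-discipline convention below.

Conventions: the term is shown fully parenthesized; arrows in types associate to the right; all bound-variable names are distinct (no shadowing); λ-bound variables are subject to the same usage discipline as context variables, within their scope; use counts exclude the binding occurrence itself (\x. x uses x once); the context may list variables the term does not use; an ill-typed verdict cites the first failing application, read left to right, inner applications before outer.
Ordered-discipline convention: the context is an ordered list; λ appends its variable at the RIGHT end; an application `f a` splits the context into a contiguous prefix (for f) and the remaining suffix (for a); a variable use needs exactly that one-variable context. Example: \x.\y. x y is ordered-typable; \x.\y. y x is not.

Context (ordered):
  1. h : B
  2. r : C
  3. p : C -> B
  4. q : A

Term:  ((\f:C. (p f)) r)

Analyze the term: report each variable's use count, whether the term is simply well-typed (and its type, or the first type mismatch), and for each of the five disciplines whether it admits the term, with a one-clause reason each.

counts: h ×0, r ×1, p ×1, q ×0, f (λ-bound) ×1
order of uses: p, f, r
typing: the term checks, with type B
ordered: ✗ — needs weakening: h, q unused
linear: ✗ — needs weakening: h, q unused
affine: ✓ — h, r, p, q, f: no repeats, contraction unneeded
relevant: ✗ — needs weakening: h, q unused
unrestricted: ✓ — typability at B is all that's needed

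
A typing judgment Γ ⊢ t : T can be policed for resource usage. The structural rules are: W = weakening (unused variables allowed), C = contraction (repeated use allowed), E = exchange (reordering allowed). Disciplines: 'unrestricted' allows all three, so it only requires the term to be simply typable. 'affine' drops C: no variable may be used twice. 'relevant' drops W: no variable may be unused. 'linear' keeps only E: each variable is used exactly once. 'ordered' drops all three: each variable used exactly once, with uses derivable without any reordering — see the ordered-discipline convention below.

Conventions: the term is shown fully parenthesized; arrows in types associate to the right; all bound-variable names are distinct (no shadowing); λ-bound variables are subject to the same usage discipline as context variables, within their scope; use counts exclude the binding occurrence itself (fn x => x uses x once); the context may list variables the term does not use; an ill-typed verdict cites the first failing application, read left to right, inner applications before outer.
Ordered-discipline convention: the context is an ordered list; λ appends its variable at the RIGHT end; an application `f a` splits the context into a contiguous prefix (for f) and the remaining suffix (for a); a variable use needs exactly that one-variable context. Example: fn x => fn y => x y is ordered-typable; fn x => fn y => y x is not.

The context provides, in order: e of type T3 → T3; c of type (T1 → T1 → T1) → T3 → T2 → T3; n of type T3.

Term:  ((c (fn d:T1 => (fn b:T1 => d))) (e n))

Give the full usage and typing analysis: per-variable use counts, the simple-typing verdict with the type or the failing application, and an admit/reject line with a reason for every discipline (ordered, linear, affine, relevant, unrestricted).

use counts: e: 1×, c: 1×, n: 1×, d (bound): 1×, b (bound): 0×
left-to-right use order: c, d, e, n
typing: well-typed — term : T2 → T3
ordered: ✗ — unused: b — weakening required
linear: ✗ — unused: b — weakening required
affine: ✓ — none of e, c, n, d, b used more than once
relevant: ✗ — unused: b — weakening required
unrestricted: ✓ — simply typable at T2 → T3; W, C, E all held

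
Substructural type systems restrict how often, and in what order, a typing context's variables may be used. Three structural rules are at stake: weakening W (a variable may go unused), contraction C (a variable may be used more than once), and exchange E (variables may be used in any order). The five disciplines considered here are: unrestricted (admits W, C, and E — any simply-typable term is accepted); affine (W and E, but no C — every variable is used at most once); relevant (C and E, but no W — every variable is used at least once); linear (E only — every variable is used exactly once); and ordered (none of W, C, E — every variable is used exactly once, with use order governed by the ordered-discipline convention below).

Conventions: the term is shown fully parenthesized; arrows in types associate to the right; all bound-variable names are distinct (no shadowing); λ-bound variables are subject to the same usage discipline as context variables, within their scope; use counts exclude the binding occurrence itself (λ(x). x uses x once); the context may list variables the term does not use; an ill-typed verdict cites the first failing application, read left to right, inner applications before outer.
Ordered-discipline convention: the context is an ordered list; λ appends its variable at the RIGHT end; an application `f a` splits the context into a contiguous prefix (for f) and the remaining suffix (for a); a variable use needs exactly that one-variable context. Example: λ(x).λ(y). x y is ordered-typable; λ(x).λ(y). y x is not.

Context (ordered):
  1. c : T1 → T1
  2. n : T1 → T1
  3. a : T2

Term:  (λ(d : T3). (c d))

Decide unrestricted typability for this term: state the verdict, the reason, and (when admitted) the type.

no — a type mismatch blocks all five
usage: c=1; n=0; a=0; d (λ-bound)=1
order of uses: c, d
typing: ill-typed: an application expects T1 but receives T3
per-discipline verdicts: ordered ✗; linear ✗; affine ✗; relevant ✗; unrestricted ✗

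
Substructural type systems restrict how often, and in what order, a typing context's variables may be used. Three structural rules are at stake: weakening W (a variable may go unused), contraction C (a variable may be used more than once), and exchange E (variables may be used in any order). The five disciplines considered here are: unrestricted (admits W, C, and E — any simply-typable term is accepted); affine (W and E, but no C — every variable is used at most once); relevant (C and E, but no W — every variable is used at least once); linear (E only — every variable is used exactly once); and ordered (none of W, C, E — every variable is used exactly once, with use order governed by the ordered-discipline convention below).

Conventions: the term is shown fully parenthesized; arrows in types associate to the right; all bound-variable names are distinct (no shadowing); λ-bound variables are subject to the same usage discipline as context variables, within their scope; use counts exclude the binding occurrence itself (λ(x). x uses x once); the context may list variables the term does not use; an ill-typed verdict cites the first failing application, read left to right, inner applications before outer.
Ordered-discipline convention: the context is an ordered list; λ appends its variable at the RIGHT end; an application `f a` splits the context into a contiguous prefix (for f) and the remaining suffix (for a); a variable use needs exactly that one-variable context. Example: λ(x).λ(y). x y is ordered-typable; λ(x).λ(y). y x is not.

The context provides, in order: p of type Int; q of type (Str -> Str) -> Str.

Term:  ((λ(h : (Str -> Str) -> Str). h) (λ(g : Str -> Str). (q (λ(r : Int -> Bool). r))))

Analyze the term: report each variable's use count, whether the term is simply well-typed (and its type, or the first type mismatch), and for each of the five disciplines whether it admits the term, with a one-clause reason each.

variable uses: p: 0×, q: 1×, h (bound): 1×, g (bound): 0×, r (bound): 1×
order of uses: h, q, r
typing: ill-typed: a function awaiting Str -> Str gets (Int -> Bool) -> Int -> Bool
ordered ✗ (not simply typable)
linear ✗ (fails simple typing)
affine ✗ (a type mismatch blocks all five)
relevant ✗ (the type mismatch rejects it)
unrestricted ✗ (not simply typable)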